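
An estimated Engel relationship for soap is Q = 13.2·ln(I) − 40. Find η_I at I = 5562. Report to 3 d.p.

At I = 5562: Q = 73.833.
dQ/dI = 13.2/I = 0.00237325 at this income.
η = (dQ/dI)·(I/Q) = 0.00237325 × (5562/73.833) = 0.179.

0.179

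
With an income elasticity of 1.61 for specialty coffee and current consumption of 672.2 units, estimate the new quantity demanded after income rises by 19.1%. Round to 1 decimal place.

878.9

%ΔQ ≈ η × %ΔI = 1.61 × 19.1% = 30.751%.
New Q ≈ 672.2 × (1 + 0.30751) = 878.9.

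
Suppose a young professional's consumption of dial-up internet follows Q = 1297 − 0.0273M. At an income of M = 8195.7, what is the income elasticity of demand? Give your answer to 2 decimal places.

At M = 8195.7: Q = 1073.257.
dQ/dM = −0.0273.
η = (dQ/dM)·(M/Q) = -0.0273 × (8195.7/1073.257) = -0.21.

-0.21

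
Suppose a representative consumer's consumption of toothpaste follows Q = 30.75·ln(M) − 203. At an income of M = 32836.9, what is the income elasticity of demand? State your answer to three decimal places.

0.263

At M = 32836.9: Q = 116.779.
dQ/dM = 30.75/M = 0.000936446 at this income.
η = (dQ/dM)·(M/Q) = 0.000936446 × (32836.9/116.779) = 0.263.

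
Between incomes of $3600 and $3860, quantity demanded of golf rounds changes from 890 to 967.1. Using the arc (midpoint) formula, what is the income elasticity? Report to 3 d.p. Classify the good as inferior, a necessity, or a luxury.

1.191 (luxury)

ΔQ = 967.1 − 890 = 77.1; midpoint Q̄ = (890 + 967.1)/2 = 928.55.
ΔI = 3860 − 3600 = 260; midpoint Ī = (3600 + 3860)/2 = 3730.
η = (ΔQ/Q̄) ÷ (ΔI/Ī) = (77.1/928.55) ÷ (260/3730) = 1.191.
η > 1 ⇒ luxury.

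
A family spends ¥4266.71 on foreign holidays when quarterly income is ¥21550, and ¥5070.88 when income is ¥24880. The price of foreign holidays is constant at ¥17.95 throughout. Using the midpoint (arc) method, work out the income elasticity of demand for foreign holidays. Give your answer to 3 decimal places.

1.201

With a constant price, Q₁ = 4266.71/17.95 = 237.700 and Q₂ = 5070.88/17.95 = 282.500 (equivalently, work directly with expenditure since P cancels).
Midpoint %ΔQ = (5070.88 − 4266.71)/4668.80 = 0.17224; midpoint %ΔI = (24880 − 21550)/23215 = 0.14344.
η = 0.17224 / 0.14344 = 1.201.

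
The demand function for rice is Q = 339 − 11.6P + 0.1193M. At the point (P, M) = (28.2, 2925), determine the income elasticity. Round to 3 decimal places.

At P = 28.2, M = 2925: Q = 360.833.
Holding P constant, ∂Q/∂M = 0.1193.
η_M = (∂Q/∂M)·(M/Q) = 0.1193 × (2925/360.833) = 0.967.

0.967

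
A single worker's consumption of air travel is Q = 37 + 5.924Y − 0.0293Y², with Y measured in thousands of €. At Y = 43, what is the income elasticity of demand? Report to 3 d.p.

0.616

At Y = 43: Q = 237.5563.
dQ/dY = 5.924 − 0.0586Y = 3.40420.
η = (dQ/dY)·(Y/Q) = 3.40420 × (43/237.5563) = 0.616.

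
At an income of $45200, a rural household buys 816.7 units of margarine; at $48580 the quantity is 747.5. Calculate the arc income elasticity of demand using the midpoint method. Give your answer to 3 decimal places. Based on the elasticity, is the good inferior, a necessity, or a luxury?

ΔQ = 747.5 − 816.7 = -69.2; midpoint Q̄ = (816.7 + 747.5)/2 = 782.1.
ΔI = 48580 − 45200 = 3380; midpoint Ī = (45200 + 48580)/2 = 46890.
η = (ΔQ/Q̄) ÷ (ΔI/Ī) = (-69.2/782.1) ÷ (3380/46890) = -1.227.
η < 0 ⇒ inferior good.

-1.227 (inferior good)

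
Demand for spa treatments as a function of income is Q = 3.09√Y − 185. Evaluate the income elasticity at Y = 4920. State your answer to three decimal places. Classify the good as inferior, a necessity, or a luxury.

3.414 (luxury)

At Y = 4920: Q = 31.741.
dQ/dY = 3.09/(2√Y) = 0.0220265 at this income.
η = (dQ/dY)·(Y/Q) = 0.0220265 × (4920/31.741) = 3.414.
Since η > 1, the good is a luxury.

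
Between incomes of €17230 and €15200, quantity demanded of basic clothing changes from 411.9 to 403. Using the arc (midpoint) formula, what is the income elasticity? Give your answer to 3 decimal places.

ΔQ = 403 − 411.9 = -8.9; midpoint Q̄ = (411.9 + 403)/2 = 407.45.
ΔI = 15200 − 17230 = -2030; midpoint Ī = (17230 + 15200)/2 = 16215.
η = (ΔQ/Q̄) ÷ (ΔI/Ī) = (-8.9/407.45) ÷ (-2030/16215) = 0.174.

0.174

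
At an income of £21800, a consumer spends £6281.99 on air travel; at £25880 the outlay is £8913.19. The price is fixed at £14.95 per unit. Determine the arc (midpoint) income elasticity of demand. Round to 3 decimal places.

2.024

With a constant price, Q₁ = 6281.99/14.95 = 420.200 and Q₂ = 8913.19/14.95 = 596.200 (equivalently, work directly with expenditure since P cancels).
Midpoint %ΔQ = (8913.19 − 6281.99)/7597.59 = 0.34632; midpoint %ΔI = (25880 − 21800)/23840 = 0.17114.
η = 0.34632 / 0.17114 = 2.024.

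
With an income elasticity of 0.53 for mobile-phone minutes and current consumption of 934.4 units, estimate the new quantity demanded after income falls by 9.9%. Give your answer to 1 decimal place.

885.4

%ΔQ ≈ η × %ΔI = 0.53 × (-9.9%) = -5.247%.
New Q ≈ 934.4 × (1 − 0.05247) = 885.4.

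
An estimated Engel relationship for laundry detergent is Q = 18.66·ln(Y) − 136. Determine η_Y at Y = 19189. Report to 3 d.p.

0.389

At Y = 19189: Q = 48.027.
dQ/dY = 18.66/Y = 0.000972432 at this income.
η = (dQ/dY)·(Y/Q) = 0.000972432 × (19189/48.027) = 0.389.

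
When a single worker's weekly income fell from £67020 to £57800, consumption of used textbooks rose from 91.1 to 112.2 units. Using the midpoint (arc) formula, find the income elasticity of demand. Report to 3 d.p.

-1.405

ΔQ = 112.2 − 91.1 = 21.1; midpoint Q̄ = (91.1 + 112.2)/2 = 101.65.
ΔI = 57800 − 67020 = -9220; midpoint Ī = (67020 + 57800)/2 = 62410.
η = (ΔQ/Q̄) ÷ (ΔI/Ī) = (21.1/101.65) ÷ (-9220/62410) = -1.405.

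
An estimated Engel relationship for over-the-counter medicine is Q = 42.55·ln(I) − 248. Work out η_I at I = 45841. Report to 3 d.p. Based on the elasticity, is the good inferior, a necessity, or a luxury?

0.204 (necessity)

At I = 45841: Q = 208.686.
dQ/dI = 42.55/I = 0.000928208 at this income.
η = (dQ/dI)·(I/Q) = 0.000928208 × (45841/208.686) = 0.204.
Since 0 < η < 1, the good is a necessity.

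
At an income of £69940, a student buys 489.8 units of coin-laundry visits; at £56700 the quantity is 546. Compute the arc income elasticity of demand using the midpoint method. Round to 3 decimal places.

-0.519

ΔQ = 546 − 489.8 = 56.2; midpoint Q̄ = (489.8 + 546)/2 = 517.9.
ΔI = 56700 − 69940 = -13240; midpoint Ī = (69940 + 56700)/2 = 63320.
η = (ΔQ/Q̄) ÷ (ΔI/Ī) = (56.2/517.9) ÷ (-13240/63320) = -0.519.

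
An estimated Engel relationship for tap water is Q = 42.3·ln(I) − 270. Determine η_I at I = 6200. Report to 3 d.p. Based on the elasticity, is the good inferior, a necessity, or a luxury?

0.426 (necessity)

At I = 6200: Q = 99.376.
dQ/dI = 42.3/I = 0.00682258 at this income.
η = (dQ/dI)·(I/Q) = 0.00682258 × (6200/99.376) = 0.426.
Since 0 < η < 1, the good is a necessity.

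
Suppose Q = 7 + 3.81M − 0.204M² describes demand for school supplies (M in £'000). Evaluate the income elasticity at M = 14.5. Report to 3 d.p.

At M = 14.5: Q = 19.3540.
dQ/dM = 3.81 − 0.408M = -2.10600.
η = (dQ/dM)·(M/Q) = -2.10600 × (14.5/19.3540) = -1.578.

-1.578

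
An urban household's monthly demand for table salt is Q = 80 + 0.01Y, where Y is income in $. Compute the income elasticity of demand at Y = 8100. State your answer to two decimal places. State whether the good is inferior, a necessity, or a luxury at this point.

At Y = 8100: Q = 161.000.
dQ/dY = 0.01.
η = (dQ/dY)·(Y/Q) = 0.01 × (8100/161.000) = 0.50.
Since 0 < η < 1, the good is a necessity.

0.50 (necessity)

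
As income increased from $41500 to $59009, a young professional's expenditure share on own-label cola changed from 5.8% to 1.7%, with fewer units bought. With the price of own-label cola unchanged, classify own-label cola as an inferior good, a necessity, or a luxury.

inferior good

Quantity demanded falls as income rises, so η < 0.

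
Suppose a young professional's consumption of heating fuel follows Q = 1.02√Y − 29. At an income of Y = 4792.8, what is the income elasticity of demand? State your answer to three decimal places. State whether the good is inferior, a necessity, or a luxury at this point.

0.848 (necessity)

At Y = 4792.8: Q = 41.615.
dQ/dY = 1.02/(2√Y) = 0.00736674 at this income.
η = (dQ/dY)·(Y/Q) = 0.00736674 × (4792.8/41.615) = 0.848.
Since 0 < η < 1, the good is a necessity.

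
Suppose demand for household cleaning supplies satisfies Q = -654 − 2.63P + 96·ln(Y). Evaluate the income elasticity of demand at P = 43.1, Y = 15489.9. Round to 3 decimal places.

At P = 43.1, Y = 15489.9: Q = 158.850.
Holding P constant, ∂Q/∂Y = 96/Y = 0.00619759.
η_Y = (∂Q/∂Y)·(Y/Q) = 0.00619759 × (15489.9/158.850) = 0.604.

0.604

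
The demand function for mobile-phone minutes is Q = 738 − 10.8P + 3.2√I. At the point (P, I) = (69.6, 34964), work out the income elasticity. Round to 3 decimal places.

0.512

At P = 69.6, I = 34964: Q = 584.677.
Holding P constant, ∂Q/∂I = 3.2/(2√I) = 0.00855676.
η_I = (∂Q/∂I)·(I/Q) = 0.00855676 × (34964/584.677) = 0.512.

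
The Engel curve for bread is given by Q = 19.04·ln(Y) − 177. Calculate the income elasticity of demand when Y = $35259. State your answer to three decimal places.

At Y = 35259: Q = 22.358.
dQ/dY = 19.04/Y = 0.000540004 at this income.
η = (dQ/dY)·(Y/Q) = 0.000540004 × (35259/22.358) = 0.852.

0.852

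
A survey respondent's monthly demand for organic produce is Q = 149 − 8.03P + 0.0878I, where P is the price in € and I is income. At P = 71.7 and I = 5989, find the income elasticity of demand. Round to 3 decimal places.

5.307

At P = 71.7, I = 5989: Q = 99.083.
Holding P constant, ∂Q/∂I = 0.0878.
η_I = (∂Q/∂I)·(I/Q) = 0.0878 × (5989/99.083) = 5.307.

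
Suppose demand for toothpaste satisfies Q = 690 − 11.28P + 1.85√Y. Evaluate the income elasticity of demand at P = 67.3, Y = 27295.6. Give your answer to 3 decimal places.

At P = 67.3, Y = 27295.6: Q = 236.502.
Holding P constant, ∂Q/∂Y = 1.85/(2√Y) = 0.00559881.
η_Y = (∂Q/∂Y)·(Y/Q) = 0.00559881 × (27295.6/236.502) = 0.646.

0.646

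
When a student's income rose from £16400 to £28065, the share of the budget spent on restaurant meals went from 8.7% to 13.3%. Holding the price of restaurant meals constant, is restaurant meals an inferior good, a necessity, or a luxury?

luxury

The budget share rises as income rises, so η > 1.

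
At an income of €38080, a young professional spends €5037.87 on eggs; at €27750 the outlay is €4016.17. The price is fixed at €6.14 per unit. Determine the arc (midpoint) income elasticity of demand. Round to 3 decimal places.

0.719

With a constant price, Q₁ = 5037.87/6.14 = 820.500 and Q₂ = 4016.17/6.14 = 654.099 (equivalently, work directly with expenditure since P cancels).
Midpoint %ΔQ = (4016.17 − 5037.87)/4527.02 = -0.22569; midpoint %ΔI = (27750 − 38080)/32915 = -0.31384.
η = -0.22569 / -0.31384 = 0.719.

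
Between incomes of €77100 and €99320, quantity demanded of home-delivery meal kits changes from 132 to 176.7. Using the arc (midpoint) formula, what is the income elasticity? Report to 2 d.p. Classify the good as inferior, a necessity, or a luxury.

1.15 (luxury)

ΔQ = 176.7 − 132 = 44.7; midpoint Q̄ = (132 + 176.7)/2 = 154.35.
ΔI = 99320 − 77100 = 22220; midpoint Ī = (77100 + 99320)/2 = 88210.
η = (ΔQ/Q̄) ÷ (ΔI/Ī) = (44.7/154.35) ÷ (22220/88210) = 1.15.
η > 1 ⇒ luxury.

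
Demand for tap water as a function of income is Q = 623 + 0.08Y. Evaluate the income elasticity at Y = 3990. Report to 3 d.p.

At Y = 3990: Q = 942.200.
dQ/dY = 0.08.
η = (dQ/dY)·(Y/Q) = 0.08 × (3990/942.200) = 0.339.

0.339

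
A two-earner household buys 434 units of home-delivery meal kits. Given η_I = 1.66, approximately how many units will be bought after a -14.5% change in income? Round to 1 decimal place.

329.5

%ΔQ ≈ η × %ΔI = 1.66 × (-14.5%) = -24.07%.
New Q ≈ 434 × (1 − 0.2407) = 329.5.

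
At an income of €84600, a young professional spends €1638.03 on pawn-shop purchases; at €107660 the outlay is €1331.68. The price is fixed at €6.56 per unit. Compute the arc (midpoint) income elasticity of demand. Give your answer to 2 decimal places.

-0.86

With a constant price, Q₁ = 1638.03/6.56 = 249.700 and Q₂ = 1331.68/6.56 = 203.000 (equivalently, work directly with expenditure since P cancels).
Midpoint %ΔQ = (1331.68 − 1638.03)/1484.86 = -0.20632; midpoint %ΔI = (107660 − 84600)/96130 = 0.23988.
η = -0.20632 / 0.23988 = -0.86.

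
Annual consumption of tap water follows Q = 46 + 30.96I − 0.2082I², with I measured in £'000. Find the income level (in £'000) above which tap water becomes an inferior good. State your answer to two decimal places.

dQ/dI = 30.96 − 0.4164I.
The good is inferior where dQ/dI < 0. Setting dQ/dI = 0 gives I = 30.96 / 0.4164 = 74.35.

74.35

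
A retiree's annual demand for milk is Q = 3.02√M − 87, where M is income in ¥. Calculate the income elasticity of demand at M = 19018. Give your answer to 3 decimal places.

0.632

At M = 19018: Q = 329.475.
dQ/dM = 3.02/(2√M) = 0.0109495 at this income.
η = (dQ/dM)·(M/Q) = 0.0109495 × (19018/329.475) = 0.632.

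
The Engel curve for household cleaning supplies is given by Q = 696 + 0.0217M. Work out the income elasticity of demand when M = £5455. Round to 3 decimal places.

At M = 5455: Q = 814.374.
dQ/dM = 0.0217.
η = (dQ/dM)·(M/Q) = 0.0217 × (5455/814.374) = 0.145.

0.145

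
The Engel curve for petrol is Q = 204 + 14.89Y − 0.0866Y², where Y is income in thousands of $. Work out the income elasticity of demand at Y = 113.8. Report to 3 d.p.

At Y = 113.8: Q = 776.9739.
dQ/dY = 14.89 − 0.1732Y = -4.82016.
η = (dQ/dY)·(Y/Q) = -4.82016 × (113.8/776.9739) = -0.706.

-0.706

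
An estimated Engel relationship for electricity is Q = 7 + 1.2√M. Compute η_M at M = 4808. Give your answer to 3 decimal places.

0.461

At M = 4808: Q = 90.208.
dQ/dM = 1.2/(2√M) = 0.00865305 at this income.
η = (dQ/dM)·(M/Q) = 0.00865305 × (4808/90.208) = 0.461.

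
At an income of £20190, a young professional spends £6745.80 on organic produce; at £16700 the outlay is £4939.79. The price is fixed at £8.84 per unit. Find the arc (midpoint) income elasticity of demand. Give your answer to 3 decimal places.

1.634

With a constant price, Q₁ = 6745.80/8.84 = 763.100 and Q₂ = 4939.79/8.84 = 558.800 (equivalently, work directly with expenditure since P cancels).
Midpoint %ΔQ = (4939.79 − 6745.80)/5842.80 = -0.30910; midpoint %ΔI = (16700 − 20190)/18445 = -0.18921.
η = -0.30910 / -0.18921 = 1.634.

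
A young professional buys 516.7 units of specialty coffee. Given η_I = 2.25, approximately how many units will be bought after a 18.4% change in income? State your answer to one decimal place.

%ΔQ ≈ η × %ΔI = 2.25 × 18.4% = 41.4%.
New Q ≈ 516.7 × (1 + 0.414) = 730.6.

730.6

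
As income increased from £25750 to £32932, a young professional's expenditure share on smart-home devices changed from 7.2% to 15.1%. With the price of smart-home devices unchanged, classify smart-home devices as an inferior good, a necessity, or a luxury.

The budget share rises as income rises, so η > 1.

luxury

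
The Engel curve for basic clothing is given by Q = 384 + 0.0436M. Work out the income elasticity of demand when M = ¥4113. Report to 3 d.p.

At M = 4113: Q = 563.327.
dQ/dM = 0.0436.
η = (dQ/dM)·(M/Q) = 0.0436 × (4113/563.327) = 0.318.

0.318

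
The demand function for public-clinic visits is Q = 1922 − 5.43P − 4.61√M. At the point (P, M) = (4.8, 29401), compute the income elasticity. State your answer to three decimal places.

At P = 4.8, M = 29401: Q = 1105.472.
Holding P constant, ∂Q/∂M = -4.61/(2√M) = -0.0134428.
η_M = (∂Q/∂M)·(M/Q) = -0.0134428 × (29401/1105.472) = -0.358.

-0.358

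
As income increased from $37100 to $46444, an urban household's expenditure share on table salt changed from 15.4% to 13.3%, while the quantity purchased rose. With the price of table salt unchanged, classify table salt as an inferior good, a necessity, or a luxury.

necessity

Quantity rises but the budget share falls as income rises, so 0 < η < 1.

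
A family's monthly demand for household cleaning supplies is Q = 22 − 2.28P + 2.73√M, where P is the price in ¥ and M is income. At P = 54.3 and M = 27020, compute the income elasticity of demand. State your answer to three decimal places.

At P = 54.3, M = 27020: Q = 346.947.
Holding P constant, ∂Q/∂M = 2.73/(2√M) = 0.00830405.
η_M = (∂Q/∂M)·(M/Q) = 0.00830405 × (27020/346.947) = 0.647.

0.647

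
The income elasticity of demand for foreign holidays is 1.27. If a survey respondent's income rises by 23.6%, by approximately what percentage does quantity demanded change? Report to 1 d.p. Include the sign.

30.0%

%ΔQ ≈ η × %ΔI = 1.27 × 23.6% = 30.0%.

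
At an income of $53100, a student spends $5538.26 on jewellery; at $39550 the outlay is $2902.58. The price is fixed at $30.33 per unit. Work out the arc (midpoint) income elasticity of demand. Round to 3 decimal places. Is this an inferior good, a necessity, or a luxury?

With a constant price, Q₁ = 5538.26/30.33 = 182.600 and Q₂ = 2902.58/30.33 = 95.700 (equivalently, work directly with expenditure since P cancels).
Midpoint %ΔQ = (2902.58 − 5538.26)/4220.42 = -0.62451; midpoint %ΔI = (39550 − 53100)/46325 = -0.29250.
η = -0.62451 / -0.29250 = 2.135.
η > 1 ⇒ luxury.

2.135 (luxury)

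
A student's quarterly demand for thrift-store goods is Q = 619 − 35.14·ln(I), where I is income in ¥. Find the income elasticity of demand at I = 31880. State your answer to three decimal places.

-0.138

At I = 31880: Q = 254.608.
dQ/dI = -35.14/I = -0.00110226 at this income.
η = (dQ/dI)·(I/Q) = -0.00110226 × (31880/254.608) = -0.138.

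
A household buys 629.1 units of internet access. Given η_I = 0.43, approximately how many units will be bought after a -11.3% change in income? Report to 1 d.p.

%ΔQ ≈ η × %ΔI = 0.43 × (-11.3%) = -4.859%.
New Q ≈ 629.1 × (1 − 0.04859) = 598.5.

598.5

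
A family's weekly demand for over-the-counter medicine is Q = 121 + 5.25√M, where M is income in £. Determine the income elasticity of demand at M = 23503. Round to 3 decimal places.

0.435

At M = 23503: Q = 925.861.
dQ/dM = 5.25/(2√M) = 0.0171225 at this income.
η = (dQ/dM)·(M/Q) = 0.0171225 × (23503/925.861) = 0.435.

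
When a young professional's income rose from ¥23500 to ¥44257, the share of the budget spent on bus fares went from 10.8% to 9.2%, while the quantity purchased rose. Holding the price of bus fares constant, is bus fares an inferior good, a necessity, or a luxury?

Quantity rises but the budget share falls as income rises, so 0 < η < 1.

necessity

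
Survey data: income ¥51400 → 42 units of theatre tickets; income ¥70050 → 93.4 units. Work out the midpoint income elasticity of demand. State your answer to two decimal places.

ΔQ = 93.4 − 42 = 51.4; midpoint Q̄ = (42 + 93.4)/2 = 67.7.
ΔI = 70050 − 51400 = 18650; midpoint Ī = (51400 + 70050)/2 = 60725.
η = (ΔQ/Q̄) ÷ (ΔI/Ī) = (51.4/67.7) ÷ (18650/60725) = 2.47.

2.47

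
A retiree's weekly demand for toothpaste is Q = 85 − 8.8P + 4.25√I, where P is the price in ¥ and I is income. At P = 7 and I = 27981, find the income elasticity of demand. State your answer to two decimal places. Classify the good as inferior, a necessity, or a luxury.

At P = 7, I = 27981: Q = 734.320.
Holding P constant, ∂Q/∂I = 4.25/(2√I) = 0.0127036.
η_I = (∂Q/∂I)·(I/Q) = 0.0127036 × (27981/734.320) = 0.48.
Since 0 < η < 1, this is a necessity.

0.48 (necessity)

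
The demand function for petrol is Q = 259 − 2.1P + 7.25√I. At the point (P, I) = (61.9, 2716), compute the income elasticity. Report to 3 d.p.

At P = 61.9, I = 2716: Q = 506.846.
Holding P constant, ∂Q/∂I = 7.25/(2√I) = 0.0695574.
η_I = (∂Q/∂I)·(I/Q) = 0.0695574 × (2716/506.846) = 0.373.

0.373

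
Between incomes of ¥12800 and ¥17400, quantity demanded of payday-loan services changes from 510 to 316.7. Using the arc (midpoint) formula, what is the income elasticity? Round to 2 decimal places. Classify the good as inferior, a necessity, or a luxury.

-1.54 (inferior good)

ΔQ = 316.7 − 510 = -193.3; midpoint Q̄ = (510 + 316.7)/2 = 413.35.
ΔI = 17400 − 12800 = 4600; midpoint Ī = (12800 + 17400)/2 = 15100.
η = (ΔQ/Q̄) ÷ (ΔI/Ī) = (-193.3/413.35) ÷ (4600/15100) = -1.54.
η < 0 ⇒ inferior good.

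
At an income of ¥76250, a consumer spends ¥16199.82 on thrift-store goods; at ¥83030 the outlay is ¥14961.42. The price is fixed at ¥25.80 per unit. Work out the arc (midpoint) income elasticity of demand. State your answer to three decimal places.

-0.934

With a constant price, Q₁ = 16199.82/25.80 = 627.900 and Q₂ = 14961.42/25.80 = 579.900 (equivalently, work directly with expenditure since P cancels).
Midpoint %ΔQ = (14961.42 − 16199.82)/15580.62 = -0.07948; midpoint %ΔI = (83030 − 76250)/79640 = 0.08513.
η = -0.07948 / 0.08513 = -0.934.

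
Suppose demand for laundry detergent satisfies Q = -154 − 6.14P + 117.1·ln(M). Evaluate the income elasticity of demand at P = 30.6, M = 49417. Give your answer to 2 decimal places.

At P = 30.6, M = 49417: Q = 923.739.
Holding P constant, ∂Q/∂M = 117.1/M = 0.00236963.
η_M = (∂Q/∂M)·(M/Q) = 0.00236963 × (49417/923.739) = 0.13.

0.13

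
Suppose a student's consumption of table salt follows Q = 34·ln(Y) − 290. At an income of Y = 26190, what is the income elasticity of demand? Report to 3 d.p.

At Y = 26190: Q = 55.887.
dQ/dY = 34/Y = 0.00129821 at this income.
η = (dQ/dY)·(Y/Q) = 0.00129821 × (26190/55.887) = 0.608.

0.608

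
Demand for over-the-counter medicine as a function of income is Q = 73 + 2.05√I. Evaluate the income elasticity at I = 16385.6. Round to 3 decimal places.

At I = 16385.6: Q = 335.413.
dQ/dI = 2.05/(2√I) = 0.00800742 at this income.
η = (dQ/dI)·(I/Q) = 0.00800742 × (16385.6/335.413) = 0.391.

0.391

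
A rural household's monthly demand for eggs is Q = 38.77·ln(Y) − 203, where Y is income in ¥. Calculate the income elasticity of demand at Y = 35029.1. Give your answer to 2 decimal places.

0.19

At Y = 35029.1: Q = 202.687.
dQ/dY = 38.77/Y = 0.00110679 at this income.
η = (dQ/dY)·(Y/Q) = 0.00110679 × (35029.1/202.687) = 0.19.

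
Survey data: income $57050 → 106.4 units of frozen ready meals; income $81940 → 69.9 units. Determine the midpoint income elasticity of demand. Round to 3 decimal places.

ΔQ = 69.9 − 106.4 = -36.5; midpoint Q̄ = (106.4 + 69.9)/2 = 88.15.
ΔI = 81940 − 57050 = 24890; midpoint Ī = (57050 + 81940)/2 = 69495.
η = (ΔQ/Q̄) ÷ (ΔI/Ī) = (-36.5/88.15) ÷ (24890/69495) = -1.156.

-1.156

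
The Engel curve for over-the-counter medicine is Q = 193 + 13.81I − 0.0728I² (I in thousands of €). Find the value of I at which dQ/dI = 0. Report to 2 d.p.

dQ/dI = 13.81 − 0.1456I.
The good is inferior where dQ/dI < 0. Setting dQ/dI = 0 gives I = 13.81 / 0.1456 = 94.85.

94.85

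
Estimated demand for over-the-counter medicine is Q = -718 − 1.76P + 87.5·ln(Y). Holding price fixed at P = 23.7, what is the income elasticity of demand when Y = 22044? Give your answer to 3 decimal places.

0.759

At P = 23.7, Y = 22044: Q = 115.358.
Holding P constant, ∂Q/∂Y = 87.5/Y = 0.00396933.
η_Y = (∂Q/∂Y)·(Y/Q) = 0.00396933 × (22044/115.358) = 0.759.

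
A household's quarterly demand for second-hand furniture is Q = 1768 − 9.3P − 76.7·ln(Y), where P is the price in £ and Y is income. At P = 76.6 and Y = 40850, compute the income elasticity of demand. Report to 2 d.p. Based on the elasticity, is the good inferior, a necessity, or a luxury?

At P = 76.6, Y = 40850: Q = 241.245.
Holding P constant, ∂Q/∂Y = -76.7/Y = -0.0018776.
η_Y = (∂Q/∂Y)·(Y/Q) = -0.0018776 × (40850/241.245) = -0.32.
Since η < 0, this is an inferior good.

-0.32 (inferior good)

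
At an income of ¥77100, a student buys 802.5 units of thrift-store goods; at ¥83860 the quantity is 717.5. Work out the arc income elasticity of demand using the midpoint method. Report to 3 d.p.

-1.332

ΔQ = 717.5 − 802.5 = -85; midpoint Q̄ = (802.5 + 717.5)/2 = 760.
ΔI = 83860 − 77100 = 6760; midpoint Ī = (77100 + 83860)/2 = 80480.
η = (ΔQ/Q̄) ÷ (ΔI/Ī) = (-85/760) ÷ (6760/80480) = -1.332.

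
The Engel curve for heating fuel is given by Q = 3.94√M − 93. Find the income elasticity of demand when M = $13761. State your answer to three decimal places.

0.626

At M = 13761: Q = 369.191.
dQ/dM = 3.94/(2√M) = 0.0167935 at this income.
η = (dQ/dM)·(M/Q) = 0.0167935 × (13761/369.191) = 0.626.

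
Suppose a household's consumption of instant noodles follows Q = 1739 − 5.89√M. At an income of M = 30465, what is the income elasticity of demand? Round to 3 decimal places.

At M = 30465: Q = 710.946.
dQ/dM = -5.89/(2√M) = -0.0168727 at this income.
η = (dQ/dM)·(M/Q) = -0.0168727 × (30465/710.946) = -0.723.

-0.723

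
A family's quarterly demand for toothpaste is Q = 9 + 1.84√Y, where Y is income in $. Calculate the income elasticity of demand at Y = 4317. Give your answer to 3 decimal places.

At Y = 4317: Q = 129.895.
dQ/dY = 1.84/(2√Y) = 0.0140022 at this income.
η = (dQ/dY)·(Y/Q) = 0.0140022 × (4317/129.895) = 0.465.

0.465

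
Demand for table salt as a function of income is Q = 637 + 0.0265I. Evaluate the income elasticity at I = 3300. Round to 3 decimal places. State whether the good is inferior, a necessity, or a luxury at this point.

At I = 3300: Q = 724.450.
dQ/dI = 0.0265.
η = (dQ/dI)·(I/Q) = 0.0265 × (3300/724.450) = 0.121.
Since 0 < η < 1, the good is a necessity.

0.121 (necessity)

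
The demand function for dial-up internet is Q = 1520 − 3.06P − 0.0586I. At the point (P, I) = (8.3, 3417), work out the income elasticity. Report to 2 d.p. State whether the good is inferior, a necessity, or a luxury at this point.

At P = 8.3, I = 3417: Q = 1294.366.
Holding P constant, ∂Q/∂I = −0.0586.
η_I = (∂Q/∂I)·(I/Q) = -0.0586 × (3417/1294.366) = -0.15.
Since η < 0, this is an inferior good.

-0.15 (inferior good)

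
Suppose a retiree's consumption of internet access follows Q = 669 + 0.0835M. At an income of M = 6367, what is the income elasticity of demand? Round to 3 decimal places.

At M = 6367: Q = 1200.644.
dQ/dM = 0.0835.
η = (dQ/dM)·(M/Q) = 0.0835 × (6367/1200.644) = 0.443.

0.443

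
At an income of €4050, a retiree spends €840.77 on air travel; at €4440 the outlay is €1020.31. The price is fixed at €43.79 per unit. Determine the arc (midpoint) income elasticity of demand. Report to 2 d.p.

With a constant price, Q₁ = 840.77/43.79 = 19.200 and Q₂ = 1020.31/43.79 = 23.300 (equivalently, work directly with expenditure since P cancels).
Midpoint %ΔQ = (1020.31 − 840.77)/930.54 = 0.19294; midpoint %ΔI = (4440 − 4050)/4245 = 0.09187.
η = 0.19294 / 0.09187 = 2.10.

2.10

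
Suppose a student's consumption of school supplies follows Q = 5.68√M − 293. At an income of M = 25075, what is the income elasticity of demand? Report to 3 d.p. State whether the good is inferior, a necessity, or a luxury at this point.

0.742 (necessity)

At M = 25075: Q = 606.433.
dQ/dM = 5.68/(2√M) = 0.0179349 at this income.
η = (dQ/dM)·(M/Q) = 0.0179349 × (25075/606.433) = 0.742.
Since 0 < η < 1, the good is a necessity.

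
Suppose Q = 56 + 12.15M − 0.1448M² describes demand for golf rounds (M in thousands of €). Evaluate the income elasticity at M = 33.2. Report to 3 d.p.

0.281

At M = 33.2: Q = 299.7756.
dQ/dM = 12.15 − 0.2896M = 2.53528.
η = (dQ/dM)·(M/Q) = 2.53528 × (33.2/299.7756) = 0.281.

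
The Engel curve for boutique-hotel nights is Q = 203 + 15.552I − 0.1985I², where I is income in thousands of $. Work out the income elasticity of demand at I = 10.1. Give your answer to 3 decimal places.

At I = 10.1: Q = 339.8262.
dQ/dI = 15.552 − 0.397I = 11.54230.
η = (dQ/dI)·(I/Q) = 11.54230 × (10.1/339.8262) = 0.343.

0.343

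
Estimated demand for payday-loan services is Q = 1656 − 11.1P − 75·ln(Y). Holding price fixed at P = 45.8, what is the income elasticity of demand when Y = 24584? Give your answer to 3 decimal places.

At P = 45.8, Y = 24584: Q = 389.381.
Holding P constant, ∂Q/∂Y = -75/Y = -0.00305076.
η_Y = (∂Q/∂Y)·(Y/Q) = -0.00305076 × (24584/389.381) = -0.193.

-0.193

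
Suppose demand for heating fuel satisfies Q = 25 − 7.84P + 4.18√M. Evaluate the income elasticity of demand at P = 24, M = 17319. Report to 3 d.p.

At P = 24, M = 17319: Q = 386.935.
Holding P constant, ∂Q/∂M = 4.18/(2√M) = 0.0158813.
η_M = (∂Q/∂M)·(M/Q) = 0.0158813 × (17319/386.935) = 0.711.

0.711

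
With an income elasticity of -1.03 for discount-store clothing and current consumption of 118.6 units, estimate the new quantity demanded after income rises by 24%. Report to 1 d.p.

%ΔQ ≈ η × %ΔI = -1.03 × 24% = -24.72%.
New Q ≈ 118.6 × (1 − 0.2472) = 89.3.

89.3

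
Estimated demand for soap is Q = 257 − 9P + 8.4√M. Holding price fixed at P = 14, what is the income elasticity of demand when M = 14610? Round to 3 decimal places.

At P = 14, M = 14610: Q = 1146.323.
Holding P constant, ∂Q/∂M = 8.4/(2√M) = 0.0347475.
η_M = (∂Q/∂M)·(M/Q) = 0.0347475 × (14610/1146.323) = 0.443.

0.443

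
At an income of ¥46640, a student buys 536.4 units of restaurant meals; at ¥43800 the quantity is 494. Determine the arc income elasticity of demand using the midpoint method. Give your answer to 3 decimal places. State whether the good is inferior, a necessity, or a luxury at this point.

ΔQ = 494 − 536.4 = -42.4; midpoint Q̄ = (536.4 + 494)/2 = 515.2.
ΔI = 43800 − 46640 = -2840; midpoint Ī = (46640 + 43800)/2 = 45220.
η = (ΔQ/Q̄) ÷ (ΔI/Ī) = (-42.4/515.2) ÷ (-2840/45220) = 1.310.
η > 1 ⇒ luxury.

1.310 (luxury)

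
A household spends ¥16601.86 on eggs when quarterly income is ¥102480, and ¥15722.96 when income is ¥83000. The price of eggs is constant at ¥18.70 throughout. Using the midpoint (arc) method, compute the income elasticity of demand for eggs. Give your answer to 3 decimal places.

With a constant price, Q₁ = 16601.86/18.70 = 887.800 and Q₂ = 15722.96/18.70 = 840.800 (equivalently, work directly with expenditure since P cancels).
Midpoint %ΔQ = (15722.96 − 16601.86)/16162.41 = -0.05438; midpoint %ΔI = (83000 − 102480)/92740 = -0.21005.
η = -0.05438 / -0.21005 = 0.259.

0.259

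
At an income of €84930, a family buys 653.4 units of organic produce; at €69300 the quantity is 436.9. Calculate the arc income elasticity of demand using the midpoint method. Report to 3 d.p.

ΔQ = 436.9 − 653.4 = -216.5; midpoint Q̄ = (653.4 + 436.9)/2 = 545.15.
ΔI = 69300 − 84930 = -15630; midpoint Ī = (84930 + 69300)/2 = 77115.
η = (ΔQ/Q̄) ÷ (ΔI/Ī) = (-216.5/545.15) ÷ (-15630/77115) = 1.959.

1.959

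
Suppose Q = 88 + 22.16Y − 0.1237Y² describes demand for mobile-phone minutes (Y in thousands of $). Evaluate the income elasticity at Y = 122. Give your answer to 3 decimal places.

-1.030

At Y = 122: Q = 950.3692.
dQ/dY = 22.16 − 0.2474Y = -8.02280.
η = (dQ/dY)·(Y/Q) = -8.02280 × (122/950.3692) = -1.030.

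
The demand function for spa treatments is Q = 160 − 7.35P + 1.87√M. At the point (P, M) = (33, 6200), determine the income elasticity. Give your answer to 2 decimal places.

At P = 33, M = 6200: Q = 64.694.
Holding P constant, ∂Q/∂M = 1.87/(2√M) = 0.0118745.
η_M = (∂Q/∂M)·(M/Q) = 0.0118745 × (6200/64.694) = 1.14.

1.14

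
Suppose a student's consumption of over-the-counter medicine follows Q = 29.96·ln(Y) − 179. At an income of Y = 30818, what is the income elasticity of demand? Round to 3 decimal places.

0.229

At Y = 30818: Q = 130.662.
dQ/dY = 29.96/Y = 0.000972159 at this income.
η = (dQ/dY)·(Y/Q) = 0.000972159 × (30818/130.662) = 0.229.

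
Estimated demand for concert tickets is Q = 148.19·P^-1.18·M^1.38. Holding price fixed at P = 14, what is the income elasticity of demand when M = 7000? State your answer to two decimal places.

For a multiplicative demand Q = A·P^α·M^β, the income elasticity is β everywhere.
Here β = 1.38, so η = 1.38.

1.38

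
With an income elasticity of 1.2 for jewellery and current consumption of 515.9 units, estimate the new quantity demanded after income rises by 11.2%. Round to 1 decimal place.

585.2

%ΔQ ≈ η × %ΔI = 1.2 × 11.2% = 13.44%.
New Q ≈ 515.9 × (1 + 0.1344) = 585.2.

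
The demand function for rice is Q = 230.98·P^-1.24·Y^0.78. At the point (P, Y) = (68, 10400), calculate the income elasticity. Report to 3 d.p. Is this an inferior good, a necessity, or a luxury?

0.780 (necessity)

For a multiplicative demand Q = A·P^α·Y^β, the income elasticity is β everywhere.
Here β = 0.78, so η = 0.780.
Since 0 < η < 1, this is a necessity.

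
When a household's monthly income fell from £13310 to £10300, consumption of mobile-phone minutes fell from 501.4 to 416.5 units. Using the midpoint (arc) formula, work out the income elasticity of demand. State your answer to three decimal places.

ΔQ = 416.5 − 501.4 = -84.9; midpoint Q̄ = (501.4 + 416.5)/2 = 458.95.
ΔI = 10300 − 13310 = -3010; midpoint Ī = (13310 + 10300)/2 = 11805.
η = (ΔQ/Q̄) ÷ (ΔI/Ī) = (-84.9/458.95) ÷ (-3010/11805) = 0.726.

0.726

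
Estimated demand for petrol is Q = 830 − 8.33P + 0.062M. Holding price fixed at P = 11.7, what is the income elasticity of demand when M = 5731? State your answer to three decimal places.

At P = 11.7, M = 5731: Q = 1087.861.
Holding P constant, ∂Q/∂M = 0.062.
η_M = (∂Q/∂M)·(M/Q) = 0.062 × (5731/1087.861) = 0.327.

0.327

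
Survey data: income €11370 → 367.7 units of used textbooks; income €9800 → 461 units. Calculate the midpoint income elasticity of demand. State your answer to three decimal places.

-1.518

ΔQ = 461 − 367.7 = 93.3; midpoint Q̄ = (367.7 + 461)/2 = 414.35.
ΔI = 9800 − 11370 = -1570; midpoint Ī = (11370 + 9800)/2 = 10585.
η = (ΔQ/Q̄) ÷ (ΔI/Ī) = (93.3/414.35) ÷ (-1570/10585) = -1.518.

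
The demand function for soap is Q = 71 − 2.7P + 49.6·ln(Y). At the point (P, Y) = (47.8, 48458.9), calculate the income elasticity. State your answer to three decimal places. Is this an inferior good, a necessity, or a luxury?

At P = 47.8, Y = 48458.9: Q = 477.048.
Holding P constant, ∂Q/∂Y = 49.6/Y = 0.00102355.
η_Y = (∂Q/∂Y)·(Y/Q) = 0.00102355 × (48458.9/477.048) = 0.104.
Since 0 < η < 1, this is a necessity.

0.104 (necessity)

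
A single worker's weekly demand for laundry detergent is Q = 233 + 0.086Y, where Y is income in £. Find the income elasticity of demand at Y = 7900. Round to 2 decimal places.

0.74

At Y = 7900: Q = 912.400.
dQ/dY = 0.086.
η = (dQ/dY)·(Y/Q) = 0.086 × (7900/912.400) = 0.74.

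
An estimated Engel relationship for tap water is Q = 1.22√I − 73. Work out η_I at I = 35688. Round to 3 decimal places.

0.732

At I = 35688: Q = 157.473.
dQ/dI = 1.22/(2√I) = 0.00322901 at this income.
η = (dQ/dI)·(I/Q) = 0.00322901 × (35688/157.473) = 0.732.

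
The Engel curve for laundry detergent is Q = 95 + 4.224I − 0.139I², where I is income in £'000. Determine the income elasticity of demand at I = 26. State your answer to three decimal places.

-0.705

At I = 26: Q = 110.8600.
dQ/dI = 4.224 − 0.278I = -3.00400.
η = (dQ/dI)·(I/Q) = -3.00400 × (26/110.8600) = -0.705.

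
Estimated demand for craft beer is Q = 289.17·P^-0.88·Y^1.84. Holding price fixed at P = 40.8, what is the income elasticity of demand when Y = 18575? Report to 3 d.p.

For a multiplicative demand Q = A·P^α·Y^β, the income elasticity is β everywhere.
Here β = 1.84, so η = 1.840.

1.840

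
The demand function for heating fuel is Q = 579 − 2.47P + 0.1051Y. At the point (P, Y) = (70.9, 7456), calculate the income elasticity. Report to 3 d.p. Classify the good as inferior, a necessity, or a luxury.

0.660 (necessity)

At P = 70.9, Y = 7456: Q = 1187.503.
Holding P constant, ∂Q/∂Y = 0.1051.
η_Y = (∂Q/∂Y)·(Y/Q) = 0.1051 × (7456/1187.503) = 0.660.
Since 0 < η < 1, this is a necessity.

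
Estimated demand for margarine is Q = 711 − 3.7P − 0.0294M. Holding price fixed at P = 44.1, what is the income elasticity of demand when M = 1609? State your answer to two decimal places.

At P = 44.1, M = 1609: Q = 500.525.
Holding P constant, ∂Q/∂M = −0.0294.
η_M = (∂Q/∂M)·(M/Q) = -0.0294 × (1609/500.525) = -0.09.

-0.09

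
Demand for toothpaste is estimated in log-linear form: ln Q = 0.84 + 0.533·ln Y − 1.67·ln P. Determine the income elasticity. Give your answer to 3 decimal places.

0.533

In a log-linear demand, the coefficient on ln Y is the income elasticity.
So η = 0.533.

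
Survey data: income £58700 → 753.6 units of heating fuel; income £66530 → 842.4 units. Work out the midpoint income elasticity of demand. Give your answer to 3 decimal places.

0.890

ΔQ = 842.4 − 753.6 = 88.8; midpoint Q̄ = (753.6 + 842.4)/2 = 798.
ΔI = 66530 − 58700 = 7830; midpoint Ī = (58700 + 66530)/2 = 62615.
η = (ΔQ/Q̄) ÷ (ΔI/Ī) = (88.8/798) ÷ (7830/62615) = 0.890.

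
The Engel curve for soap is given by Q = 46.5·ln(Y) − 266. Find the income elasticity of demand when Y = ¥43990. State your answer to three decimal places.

At Y = 43990: Q = 231.165.
dQ/dY = 46.5/Y = 0.00105706 at this income.
η = (dQ/dY)·(Y/Q) = 0.00105706 × (43990/231.165) = 0.201.

0.201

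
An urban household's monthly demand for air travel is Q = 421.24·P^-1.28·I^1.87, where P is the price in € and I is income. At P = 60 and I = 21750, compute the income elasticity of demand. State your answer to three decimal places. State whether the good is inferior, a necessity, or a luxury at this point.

1.870 (luxury)

For a multiplicative demand Q = A·P^α·I^β, the income elasticity is β everywhere.
Here β = 1.87, so η = 1.870.
Since η > 1, this is a luxury.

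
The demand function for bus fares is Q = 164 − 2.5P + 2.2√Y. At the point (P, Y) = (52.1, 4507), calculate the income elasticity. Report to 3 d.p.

0.407

At P = 52.1, Y = 4507: Q = 181.445.
Holding P constant, ∂Q/∂Y = 2.2/(2√Y) = 0.0163851.
η_Y = (∂Q/∂Y)·(Y/Q) = 0.0163851 × (4507/181.445) = 0.407.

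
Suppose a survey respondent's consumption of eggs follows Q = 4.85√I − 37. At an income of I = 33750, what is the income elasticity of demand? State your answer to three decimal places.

At I = 33750: Q = 854.002.
dQ/dI = 4.85/(2√I) = 0.0132 at this income.
η = (dQ/dI)·(I/Q) = 0.0132 × (33750/854.002) = 0.522.

0.522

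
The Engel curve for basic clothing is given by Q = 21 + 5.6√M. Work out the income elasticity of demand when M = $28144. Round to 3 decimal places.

0.489

At M = 28144: Q = 960.466.
dQ/dM = 5.6/(2√M) = 0.0166903 at this income.
η = (dQ/dM)·(M/Q) = 0.0166903 × (28144/960.466) = 0.489.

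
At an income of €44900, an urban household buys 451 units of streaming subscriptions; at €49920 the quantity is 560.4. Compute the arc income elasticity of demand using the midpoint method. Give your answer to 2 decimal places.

ΔQ = 560.4 − 451 = 109.4; midpoint Q̄ = (451 + 560.4)/2 = 505.7.
ΔI = 49920 − 44900 = 5020; midpoint Ī = (44900 + 49920)/2 = 47410.
η = (ΔQ/Q̄) ÷ (ΔI/Ī) = (109.4/505.7) ÷ (5020/47410) = 2.04.

2.04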